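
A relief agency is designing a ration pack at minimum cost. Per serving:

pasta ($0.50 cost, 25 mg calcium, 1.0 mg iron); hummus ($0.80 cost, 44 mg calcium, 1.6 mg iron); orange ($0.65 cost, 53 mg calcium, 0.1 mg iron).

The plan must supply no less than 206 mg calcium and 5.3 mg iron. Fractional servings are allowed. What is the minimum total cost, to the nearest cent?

Minimising a linear cost over {calcium ≥ 206, iron ≥ 5.3, servings ≥ 0} — the optimum is at a vertex, using one or two foods.
pasta only: max(206/25, 5.3/1.0) = 8.24 servings → $4.12.
hummus only: max(206/44, 5.3/1.6) = 4.682 servings → $3.75.
orange only: max(206/53, 5.3/0.1) = 53 servings → $34.45.
pasta + hummus: the both-tight solution has a negative serving — not a feasible corner.
pasta + orange with both tight: 5.154 servings and 1.455 servings → $3.52.
hummus + orange with both tight: 3.238 servings and 1.199 servings → $3.37.
So the least-cost plan costs $3.37.

$3.37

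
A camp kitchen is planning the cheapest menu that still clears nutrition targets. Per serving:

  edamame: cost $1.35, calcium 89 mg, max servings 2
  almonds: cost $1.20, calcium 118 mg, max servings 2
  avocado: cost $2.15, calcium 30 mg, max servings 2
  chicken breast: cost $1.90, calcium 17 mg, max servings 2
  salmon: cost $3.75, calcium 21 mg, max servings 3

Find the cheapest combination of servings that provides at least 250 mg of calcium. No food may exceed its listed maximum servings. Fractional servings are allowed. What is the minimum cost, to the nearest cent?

$2.61

Cost per mg of calcium: almonds $0.0102, edamame $0.0152, avocado $0.0717, chicken breast $0.1118, salmon $0.1786.
Take 2 servings of almonds: +236.0 mg calcium for $2.40 (total $2.40, still need 14.0 mg).
Take 0.1573 servings of edamame: +14.0 mg calcium for $0.21 (total $2.61, still need 0.0 mg).
Greedy by cheapest-per-mg is optimal for a single linear constraint, so the minimum cost is $2.61.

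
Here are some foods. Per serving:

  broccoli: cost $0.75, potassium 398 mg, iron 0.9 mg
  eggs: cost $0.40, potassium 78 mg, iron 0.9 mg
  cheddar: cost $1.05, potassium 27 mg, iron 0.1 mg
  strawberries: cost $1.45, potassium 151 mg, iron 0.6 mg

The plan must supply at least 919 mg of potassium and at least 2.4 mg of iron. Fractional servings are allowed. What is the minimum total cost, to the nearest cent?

At the optimum either one food covers both requirements or two foods hit both targets exactly; no other combination can be cheaper.
broccoli only: max(919/398, 2.4/0.9) = 2.667 servings → $2.00.
eggs only: max(919/78, 2.4/0.9) = 11.78 servings → $4.71.
cheddar only: max(919/27, 2.4/0.1) = 34.04 servings → $35.74.
strawberries only: max(919/151, 2.4/0.6) = 6.086 servings → $8.82.
broccoli + eggs with both tight: 2.222 servings and 0.4448 servings → $1.84.
broccoli + cheddar with both tight: 1.748 servings and 8.265 servings → $9.99.
broccoli + strawberries with both tight: 1.837 servings and 1.245 servings → $3.18.
eggs + cheddar with both targets exact would need a negative amount; discard.
eggs + strawberries with both targets exact would need a negative amount; discard.
cheddar + strawberries: the both-tight solution has a negative serving — not a feasible corner.
Cheapest feasible corner: $1.84.

$1.84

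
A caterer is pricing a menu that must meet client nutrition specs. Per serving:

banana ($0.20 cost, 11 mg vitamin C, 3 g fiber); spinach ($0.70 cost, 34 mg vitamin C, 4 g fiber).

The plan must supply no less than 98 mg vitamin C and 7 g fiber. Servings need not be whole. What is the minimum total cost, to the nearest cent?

$1.78

Compare the cost at each extreme point of the feasible region.
banana only: max(98/11, 7/3) = 8.909 servings → $1.78.
spinach only: max(98/34, 7/4) = 2.882 servings → $2.02.
banana + spinach: intersection lies outside the first quadrant.
So the least-cost plan costs $1.78.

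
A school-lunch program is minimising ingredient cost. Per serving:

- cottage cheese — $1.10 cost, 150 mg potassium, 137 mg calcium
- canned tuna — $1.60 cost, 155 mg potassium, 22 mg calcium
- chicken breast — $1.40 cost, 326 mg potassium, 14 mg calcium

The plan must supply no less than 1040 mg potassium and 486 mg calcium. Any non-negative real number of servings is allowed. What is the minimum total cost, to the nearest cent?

cottage cheese only: max(1040/150, 486/137) = 6.933 servings → $7.63.
canned tuna only: max(1040/155, 486/22) = 22.09 servings → $35.35.
chicken breast only: max(1040/326, 486/14) = 34.71 servings → $48.60.
cottage cheese + canned tuna with both tight: 2.924 servings and 3.88 servings → $9.42.
cottage cheese + chicken breast with both tight: 3.38 servings and 1.635 servings → $6.01.
canned tuna + chicken breast: the both-tight solution has a negative serving — not a feasible corner.
The minimum over all feasible corners is $6.01.

$6.01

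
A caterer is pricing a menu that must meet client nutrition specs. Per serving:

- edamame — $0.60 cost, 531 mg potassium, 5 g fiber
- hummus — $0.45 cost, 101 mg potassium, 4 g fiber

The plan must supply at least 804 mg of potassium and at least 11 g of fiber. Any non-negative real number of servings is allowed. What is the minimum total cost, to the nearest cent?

$1.29

At the optimum either one food covers both requirements or two foods hit both targets exactly; no other combination can be cheaper.
edamame only: max(804/531, 11/5) = 2.2 servings → $1.32.
hummus only: max(804/101, 11/4) = 7.96 servings → $3.58.
edamame + hummus with both tight: 1.3 servings and 1.125 servings → $1.29.
Cheapest feasible corner: $1.29.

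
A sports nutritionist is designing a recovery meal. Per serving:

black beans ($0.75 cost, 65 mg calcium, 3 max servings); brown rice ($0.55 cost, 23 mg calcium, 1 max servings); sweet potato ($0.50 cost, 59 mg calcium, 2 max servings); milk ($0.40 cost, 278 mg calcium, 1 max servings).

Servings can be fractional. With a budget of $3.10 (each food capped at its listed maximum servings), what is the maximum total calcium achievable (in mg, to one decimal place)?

543.3 mg

Calcium per dollar: milk 695, sweet potato 118, black beans 86.67, brown rice 41.82.
Take 1 serving of milk: spends $0.40, +278.0 mg calcium (running total 278.0 mg).
Take 2 servings of sweet potato: spends $1.00, +118.0 mg calcium (running total 396.0 mg).
Take 2.267 servings of black beans: spends $1.70, +147.3 mg calcium (running total 543.3 mg).
Filling greedily by calcium-per-dollar is optimal for one linear limit, giving 543.3 mg.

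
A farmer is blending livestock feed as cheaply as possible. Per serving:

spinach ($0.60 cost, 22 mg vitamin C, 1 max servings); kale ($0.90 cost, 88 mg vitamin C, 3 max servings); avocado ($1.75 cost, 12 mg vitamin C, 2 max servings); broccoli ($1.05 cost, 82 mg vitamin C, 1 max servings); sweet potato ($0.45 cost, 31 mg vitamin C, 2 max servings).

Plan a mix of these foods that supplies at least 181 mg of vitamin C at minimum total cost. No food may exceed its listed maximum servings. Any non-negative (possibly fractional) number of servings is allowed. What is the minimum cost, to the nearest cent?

$1.85

Cost per mg of vitamin C: kale $0.0102, broccoli $0.0128, sweet potato $0.0145, spinach $0.0273, avocado $0.1458.
Take 2.057 servings of kale: +181.0 mg vitamin C for $1.85 (total $1.85, still need 0.0 mg).
Greedy by cheapest-per-mg is optimal for a single linear constraint, so the minimum cost is $1.85.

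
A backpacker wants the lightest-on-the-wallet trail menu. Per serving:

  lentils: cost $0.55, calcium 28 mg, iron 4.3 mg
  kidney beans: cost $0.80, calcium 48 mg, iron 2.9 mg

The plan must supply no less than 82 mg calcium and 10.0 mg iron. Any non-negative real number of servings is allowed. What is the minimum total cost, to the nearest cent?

$1.53

Two binding constraints pin down two serving amounts, so the optimal mix uses at most two foods. The candidates are each food alone (scaled to the tighter of calcium/iron) and each pair with both constraints tight.
lentils only: max(82/28, 10.0/4.3) = 2.929 servings → $1.61.
kidney beans only: max(82/48, 10.0/2.9) = 3.448 servings → $2.76.
lentils + kidney beans with both tight: 1.935 servings and 0.5799 servings → $1.53.
So the least-cost plan costs $1.53.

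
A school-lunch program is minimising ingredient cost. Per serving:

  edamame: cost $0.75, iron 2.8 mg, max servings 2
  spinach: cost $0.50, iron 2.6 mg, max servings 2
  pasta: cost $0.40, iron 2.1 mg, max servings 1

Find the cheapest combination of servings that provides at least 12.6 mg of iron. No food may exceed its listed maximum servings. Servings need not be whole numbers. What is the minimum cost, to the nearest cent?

Cost per mg of iron: pasta $0.1905, spinach $0.1923, edamame $0.2679.
Take 1 serving of pasta: +2.1 mg iron for $0.40 (total $0.40, still need 10.5 mg).
Take 2 servings of spinach: +5.2 mg iron for $1.00 (total $1.40, still need 5.3 mg).
Take 1.893 servings of edamame: +5.3 mg iron for $1.42 (total $2.82, still need 0.0 mg).
Greedy by cheapest-per-mg is optimal for a single linear constraint, so the minimum cost is $2.82.

$2.82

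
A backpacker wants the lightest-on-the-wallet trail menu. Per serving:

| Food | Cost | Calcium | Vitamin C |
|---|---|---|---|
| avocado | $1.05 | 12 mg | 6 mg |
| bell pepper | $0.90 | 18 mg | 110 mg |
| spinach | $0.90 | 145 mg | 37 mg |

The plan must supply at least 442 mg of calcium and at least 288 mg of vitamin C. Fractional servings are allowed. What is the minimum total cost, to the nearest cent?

$4.05

An LP optimum is at a vertex; with two nutrient constraints at most two foods are used. Check each candidate.
avocado only: max(442/12, 288/6) = 48 servings → $50.40.
bell pepper only: max(442/18, 288/110) = 24.56 servings → $22.10.
spinach only: max(442/145, 288/37) = 7.784 servings → $7.01.
avocado + bell pepper with both tight: 35.84 servings and 0.6634 servings → $38.23.
avocado + spinach with both targets exact would need a negative amount; discard.
bell pepper + spinach with both tight: 1.662 servings and 2.842 servings → $4.05.
Cheapest feasible corner: $4.05.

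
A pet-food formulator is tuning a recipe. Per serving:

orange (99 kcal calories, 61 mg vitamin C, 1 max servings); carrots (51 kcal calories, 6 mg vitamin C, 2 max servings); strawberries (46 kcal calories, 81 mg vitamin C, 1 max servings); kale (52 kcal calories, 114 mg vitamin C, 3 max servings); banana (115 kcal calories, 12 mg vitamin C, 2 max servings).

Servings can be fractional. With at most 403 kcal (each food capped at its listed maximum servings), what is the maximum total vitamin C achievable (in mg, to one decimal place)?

496.0 mg

Vitamin C per kcal: kale 2.192, strawberries 1.761, orange 0.6162, carrots 0.1176, banana 0.1043.
Take 3 servings of kale: uses 156 kcal, +342.0 mg vitamin C (running total 342.0 mg).
Take 1 serving of strawberries: uses 46 kcal, +81.0 mg vitamin C (running total 423.0 mg).
Take 1 serving of orange: uses 99 kcal, +61.0 mg vitamin C (running total 484.0 mg).
Take 2 servings of carrots: uses 102 kcal, +12.0 mg vitamin C (running total 496.0 mg).
Filling greedily by vitamin C-per-kcal is optimal for one linear limit, giving 496.0 mg.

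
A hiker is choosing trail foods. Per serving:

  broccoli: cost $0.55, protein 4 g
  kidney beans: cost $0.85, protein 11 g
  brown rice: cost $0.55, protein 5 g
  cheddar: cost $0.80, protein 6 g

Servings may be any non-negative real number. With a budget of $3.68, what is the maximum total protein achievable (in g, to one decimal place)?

47.6 g

Protein per dollar: kidney beans 12.94, brown rice 9.091, cheddar 7.5, broccoli 7.273.
With no serving limits, spend the whole cost allowance on kidney beans: $3.68 / $0.85 × 11 g = 47.6 g.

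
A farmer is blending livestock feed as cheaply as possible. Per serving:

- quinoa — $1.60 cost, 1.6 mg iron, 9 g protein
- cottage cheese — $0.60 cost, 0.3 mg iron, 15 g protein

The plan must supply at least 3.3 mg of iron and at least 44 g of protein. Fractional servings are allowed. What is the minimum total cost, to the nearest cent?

$3.87

Two binding constraints pin down two serving amounts, so the optimal mix uses at most two foods. The candidates are each food alone (scaled to the tighter of iron/protein) and each pair with both constraints tight.
quinoa only: max(3.3/1.6, 44/9) = 4.889 servings → $7.82.
cottage cheese only: max(3.3/0.3, 44/15) = 11 servings → $6.60.
quinoa + cottage cheese with both tight: 1.704 servings and 1.911 servings → $3.87.
Cheapest feasible corner: $3.87.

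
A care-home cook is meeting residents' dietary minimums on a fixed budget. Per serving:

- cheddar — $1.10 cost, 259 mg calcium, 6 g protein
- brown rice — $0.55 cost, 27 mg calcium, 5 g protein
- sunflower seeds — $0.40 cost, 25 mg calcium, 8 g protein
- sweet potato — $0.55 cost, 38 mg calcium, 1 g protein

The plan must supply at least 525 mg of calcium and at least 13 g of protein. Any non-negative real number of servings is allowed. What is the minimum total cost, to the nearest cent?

$2.26

Two binding constraints pin down two serving amounts, so the optimal mix uses at most two foods. The candidates are each food alone (scaled to the tighter of calcium/protein) and each pair with both constraints tight.
cheddar only: max(525/259, 13/6) = 2.167 servings → $2.38.
brown rice only: max(525/27, 13/5) = 19.44 servings → $10.69.
sunflower seeds only: max(525/25, 13/8) = 21 servings → $8.40.
sweet potato only: max(525/38, 13/1) = 13.82 servings → $7.60.
cheddar + brown rice with both tight: 2.007 servings and 0.1915 servings → $2.31.
cheddar + sunflower seeds with both tight: 2.016 servings and 0.1129 servings → $2.26.
cheddar + sweet potato with both tight: 1 serving and 7 servings → $4.95.
brown rice + sunflower seeds: intersection lies outside the first quadrant.
brown rice + sweet potato: the both-tight solution has a negative serving — not a feasible corner.
sunflower seeds + sweet potato: the both-tight solution has a negative serving — not a feasible corner.
The minimum over all feasible corners is $2.26.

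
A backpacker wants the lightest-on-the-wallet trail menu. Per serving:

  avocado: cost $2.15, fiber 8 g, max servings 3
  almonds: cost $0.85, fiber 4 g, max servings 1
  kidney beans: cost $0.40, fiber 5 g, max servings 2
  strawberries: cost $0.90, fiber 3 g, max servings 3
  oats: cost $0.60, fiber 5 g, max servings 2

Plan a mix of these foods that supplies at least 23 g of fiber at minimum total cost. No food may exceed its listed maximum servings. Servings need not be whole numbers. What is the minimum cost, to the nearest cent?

Cost per g of fiber: kidney beans $0.0800, oats $0.1200, almonds $0.2125, avocado $0.2687, strawberries $0.3000.
Take 2 servings of kidney beans: +10.0 g fiber for $0.80 (total $0.80, still need 13.0 g).
Take 2 servings of oats: +10.0 g fiber for $1.20 (total $2.00, still need 3.0 g).
Take 0.75 servings of almonds: +3.0 g fiber for $0.64 (total $2.64, still need 0.0 g).
Greedy by cheapest-per-g is optimal for a single linear constraint, so the minimum cost is $2.64.

$2.64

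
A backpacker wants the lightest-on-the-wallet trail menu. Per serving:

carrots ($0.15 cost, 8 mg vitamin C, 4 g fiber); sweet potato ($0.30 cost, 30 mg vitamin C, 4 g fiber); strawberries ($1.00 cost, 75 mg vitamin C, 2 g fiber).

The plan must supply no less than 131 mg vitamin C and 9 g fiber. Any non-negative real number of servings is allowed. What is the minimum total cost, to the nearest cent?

Compare the cost at each extreme point of the feasible region.
carrots only: max(131/8, 9/4) = 16.38 servings → $2.46.
sweet potato only: max(131/30, 9/4) = 4.367 servings → $1.31.
strawberries only: max(131/75, 9/2) = 4.5 servings → $4.50.
carrots + sweet potato: intersection lies outside the first quadrant.
carrots + strawberries with both tight: 1.454 servings and 1.592 servings → $1.81.
sweet potato + strawberries with both tight: 1.721 servings and 1.058 servings → $1.57.
The minimum over all feasible corners is $1.31.

$1.31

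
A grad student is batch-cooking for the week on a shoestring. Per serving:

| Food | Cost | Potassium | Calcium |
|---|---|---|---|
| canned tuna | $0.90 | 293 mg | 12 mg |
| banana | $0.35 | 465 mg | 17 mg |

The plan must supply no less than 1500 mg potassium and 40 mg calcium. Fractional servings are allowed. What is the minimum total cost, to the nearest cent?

An LP optimum is at a vertex; with two nutrient constraints at most two foods are used. Check each candidate.
canned tuna only: max(1500/293, 40/12) = 5.119 servings → $4.61.
banana only: max(1500/465, 40/17) = 3.226 servings → $1.13.
canned tuna + banana with both targets exact would need a negative amount; discard.
So the least-cost plan costs $1.13.

$1.13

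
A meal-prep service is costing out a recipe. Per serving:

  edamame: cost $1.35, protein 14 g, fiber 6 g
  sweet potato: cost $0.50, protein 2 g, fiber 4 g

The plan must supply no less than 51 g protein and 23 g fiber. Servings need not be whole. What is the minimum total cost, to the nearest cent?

edamame only: max(51/14, 23/6) = 3.833 servings → $5.17.
sweet potato only: max(51/2, 23/4) = 25.5 servings → $12.75.
edamame + sweet potato with both tight: 3.591 servings and 0.3636 servings → $5.03.
Cheapest feasible corner: $5.03.

$5.03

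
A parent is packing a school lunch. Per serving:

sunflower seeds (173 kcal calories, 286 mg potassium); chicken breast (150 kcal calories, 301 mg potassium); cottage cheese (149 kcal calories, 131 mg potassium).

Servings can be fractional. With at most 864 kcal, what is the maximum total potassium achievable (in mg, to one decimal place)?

1733.8 mg

Potassium per kcal: chicken breast 2.007, sunflower seeds 1.653, cottage cheese 0.8792.
With no serving limits, spend the whole calories allowance on chicken breast: 864 kcal / 150 kcal × 301 mg = 1733.8 mg.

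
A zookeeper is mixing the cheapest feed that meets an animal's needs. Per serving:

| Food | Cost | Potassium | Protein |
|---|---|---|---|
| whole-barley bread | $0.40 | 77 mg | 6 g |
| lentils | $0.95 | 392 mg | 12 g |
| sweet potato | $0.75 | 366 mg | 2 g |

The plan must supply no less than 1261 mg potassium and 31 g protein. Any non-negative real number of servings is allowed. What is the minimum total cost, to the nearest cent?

A basic optimal solution has at most two foods positive. Try each food alone and each pair with both targets met exactly.
whole-barley bread only: max(1261/77, 31/6) = 16.38 servings → $6.55.
lentils only: max(1261/392, 31/12) = 3.217 servings → $3.06.
sweet potato only: max(1261/366, 31/2) = 15.5 servings → $11.62.
whole-barley bread + lentils: the both-tight solution has a negative serving — not a feasible corner.
whole-barley bread + sweet potato with both tight: 4.321 servings and 2.536 servings → $3.63.
lentils + sweet potato with both tight: 2.446 servings and 0.8259 servings → $2.94.
The minimum over all feasible corners is $2.94.

$2.94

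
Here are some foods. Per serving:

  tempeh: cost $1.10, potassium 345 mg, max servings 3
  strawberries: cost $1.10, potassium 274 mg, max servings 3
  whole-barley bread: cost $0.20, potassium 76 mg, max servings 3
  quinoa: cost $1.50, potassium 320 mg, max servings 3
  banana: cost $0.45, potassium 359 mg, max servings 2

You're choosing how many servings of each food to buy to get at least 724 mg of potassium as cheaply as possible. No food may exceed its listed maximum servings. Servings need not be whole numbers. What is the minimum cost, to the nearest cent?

Cost per mg of potassium: banana $0.0013, whole-barley bread $0.0026, tempeh $0.0032, strawberries $0.0040, quinoa $0.0047.
Take 2 servings of banana: +718.0 mg potassium for $0.90 (total $0.90, still need 6.0 mg).
Take 0.07895 servings of whole-barley bread: +6.0 mg potassium for $0.02 (total $0.92, still need 0.0 mg).
Filling from the cheapest source first is optimal under one linear minimum: $0.92.

$0.92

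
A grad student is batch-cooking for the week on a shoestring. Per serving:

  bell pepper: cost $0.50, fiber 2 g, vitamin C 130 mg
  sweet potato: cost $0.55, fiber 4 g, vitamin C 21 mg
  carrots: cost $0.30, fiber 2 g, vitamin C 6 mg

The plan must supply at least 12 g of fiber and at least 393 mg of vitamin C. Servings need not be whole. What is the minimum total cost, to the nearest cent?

A basic optimal solution has at most two foods positive. Try each food alone and each pair with both targets met exactly.
bell pepper only: max(12/2, 393/130) = 6 servings → $3.00.
sweet potato only: max(12/4, 393/21) = 18.71 servings → $10.29.
carrots only: max(12/2, 393/6) = 65.5 servings → $19.65.
bell pepper + sweet potato with both tight: 2.762 servings and 1.619 servings → $2.27.
bell pepper + carrots with both tight: 2.879 servings and 3.121 servings → $2.38.
sweet potato + carrots: intersection lies outside the first quadrant.
The minimum over all feasible corners is $2.27.

$2.27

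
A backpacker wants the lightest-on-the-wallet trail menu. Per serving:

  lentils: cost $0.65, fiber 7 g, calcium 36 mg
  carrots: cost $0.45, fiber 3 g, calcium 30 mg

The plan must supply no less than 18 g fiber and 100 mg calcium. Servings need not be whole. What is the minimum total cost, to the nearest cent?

Minimising a linear cost over {fiber ≥ 18, calcium ≥ 100, servings ≥ 0} — the optimum is at a vertex, using one or two foods.
lentils only: max(18/7, 100/36) = 2.778 servings → $1.81.
carrots only: max(18/3, 100/30) = 6 servings → $2.70.
lentils + carrots with both tight: 2.353 servings and 0.5098 servings → $1.76.
So the least-cost plan costs $1.76.

$1.76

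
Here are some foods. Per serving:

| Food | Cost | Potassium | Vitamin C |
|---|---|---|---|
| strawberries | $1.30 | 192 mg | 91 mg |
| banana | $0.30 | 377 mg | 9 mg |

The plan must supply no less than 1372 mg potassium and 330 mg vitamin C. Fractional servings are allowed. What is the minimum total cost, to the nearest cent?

Compare the cost at each extreme point of the feasible region.
strawberries only: max(1372/192, 330/91) = 7.146 servings → $9.29.
banana only: max(1372/377, 330/9) = 36.67 servings → $11.00.
strawberries + banana with both tight: 3.44 servings and 1.887 servings → $5.04.
So the least-cost plan costs $5.04.

$5.04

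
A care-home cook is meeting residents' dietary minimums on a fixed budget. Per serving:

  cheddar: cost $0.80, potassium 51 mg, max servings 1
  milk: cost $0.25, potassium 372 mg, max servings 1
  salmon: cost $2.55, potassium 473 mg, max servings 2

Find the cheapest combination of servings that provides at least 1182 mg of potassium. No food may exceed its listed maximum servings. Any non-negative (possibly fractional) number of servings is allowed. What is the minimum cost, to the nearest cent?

$4.62

Cost per mg of potassium: milk $0.0007, salmon $0.0054, cheddar $0.0157.
Take 1 serving of milk: +372.0 mg potassium for $0.25 (total $0.25, still need 810.0 mg).
Take 1.712 servings of salmon: +810.0 mg potassium for $4.37 (total $4.62, still need 0.0 mg).
Greedy by cheapest-per-mg is optimal for a single linear constraint, so the minimum cost is $4.62.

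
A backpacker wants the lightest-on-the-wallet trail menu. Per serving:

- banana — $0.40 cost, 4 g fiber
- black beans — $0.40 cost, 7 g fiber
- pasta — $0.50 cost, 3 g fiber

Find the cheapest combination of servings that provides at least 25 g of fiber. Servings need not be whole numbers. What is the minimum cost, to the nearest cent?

$1.43

Cost per g of fiber: black beans $0.0571, banana $0.1000, pasta $0.1667.
With no serving limits, use only black beans: 25 g / 7 g = 3.571 servings × $0.40 = $1.43.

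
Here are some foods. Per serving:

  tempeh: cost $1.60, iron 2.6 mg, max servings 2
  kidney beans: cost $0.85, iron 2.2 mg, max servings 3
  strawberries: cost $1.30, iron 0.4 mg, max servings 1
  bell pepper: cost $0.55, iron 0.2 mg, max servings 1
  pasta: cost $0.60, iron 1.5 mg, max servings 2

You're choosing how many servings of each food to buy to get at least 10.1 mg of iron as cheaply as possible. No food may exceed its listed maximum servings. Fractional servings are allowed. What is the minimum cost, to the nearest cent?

Cost per mg of iron: kidney beans $0.3864, pasta $0.4000, tempeh $0.6154, bell pepper $2.7500, strawberries $3.2500.
Take 3 servings of kidney beans: +6.6 mg iron for $2.55 (total $2.55, still need 3.5 mg).
Take 2 servings of pasta: +3.0 mg iron for $1.20 (total $3.75, still need 0.5 mg).
Take 0.1923 servings of tempeh: +0.5 mg iron for $0.31 (total $4.06, still need 0.0 mg).
Filling from the cheapest source first is optimal under one linear minimum: $4.06.

$4.06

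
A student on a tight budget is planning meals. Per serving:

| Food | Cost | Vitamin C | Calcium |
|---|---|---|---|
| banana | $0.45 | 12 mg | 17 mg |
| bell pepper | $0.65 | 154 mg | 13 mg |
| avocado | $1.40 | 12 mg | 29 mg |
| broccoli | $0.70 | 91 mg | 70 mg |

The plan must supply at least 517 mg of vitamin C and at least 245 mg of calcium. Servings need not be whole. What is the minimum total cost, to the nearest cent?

With two linear requirements the optimum uses one or two foods; enumerate the corners.
banana only: max(517/12, 245/17) = 43.08 servings → $19.39.
bell pepper only: max(517/154, 245/13) = 18.85 servings → $12.25.
avocado only: max(517/12, 245/29) = 43.08 servings → $60.32.
broccoli only: max(517/91, 245/70) = 5.681 servings → $3.98.
banana + bell pepper with both tight: 12.6 servings and 2.376 servings → $7.21.
banana + avocado with both targets exact would need a negative amount; discard.
banana + broccoli: the both-tight solution has a negative serving — not a feasible corner.
bell pepper + avocado with both tight: 2.797 servings and 7.195 servings → $11.89.
bell pepper + broccoli with both tight: 1.448 servings and 3.231 servings → $3.20.
avocado + broccoli with both targets exact would need a negative amount; discard.
Cheapest feasible corner: $3.20.

$3.20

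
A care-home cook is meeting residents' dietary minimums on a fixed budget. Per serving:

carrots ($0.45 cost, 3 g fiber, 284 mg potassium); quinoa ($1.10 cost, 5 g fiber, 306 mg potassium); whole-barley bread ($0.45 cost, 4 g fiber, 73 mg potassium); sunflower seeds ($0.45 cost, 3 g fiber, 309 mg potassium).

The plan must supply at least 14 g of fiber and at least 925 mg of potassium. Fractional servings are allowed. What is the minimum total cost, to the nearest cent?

With two linear requirements the optimum uses one or two foods; enumerate the corners.
carrots only: max(14/3, 925/284) = 4.667 servings → $2.10.
quinoa only: max(14/5, 925/306) = 3.023 servings → $3.33.
whole-barley bread only: max(14/4, 925/73) = 12.67 servings → $5.70.
sunflower seeds only: max(14/3, 925/309) = 4.667 servings → $2.10.
carrots + quinoa with both tight: 0.6793 servings and 2.392 servings → $2.94.
carrots + whole-barley bread with both tight: 2.92 servings and 1.31 servings → $1.90.
carrots + sunflower seeds: intersection lies outside the first quadrant.
quinoa + whole-barley bread with both targets exact would need a negative amount; discard.
quinoa + sunflower seeds with both tight: 2.474 servings and 0.5439 servings → $2.97.
whole-barley bread + sunflower seeds with both tight: 1.525 servings and 2.633 servings → $1.87.
Cheapest feasible corner: $1.87.

$1.87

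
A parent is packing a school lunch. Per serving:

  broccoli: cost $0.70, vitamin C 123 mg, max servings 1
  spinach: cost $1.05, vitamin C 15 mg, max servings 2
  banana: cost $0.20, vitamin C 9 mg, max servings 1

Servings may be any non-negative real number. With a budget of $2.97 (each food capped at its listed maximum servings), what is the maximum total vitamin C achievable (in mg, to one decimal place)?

Vitamin C per dollar: broccoli 175.7, banana 45, spinach 14.29.
Take 1 serving of broccoli: spends $0.70, +123.0 mg vitamin C (running total 123.0 mg).
Take 1 serving of banana: spends $0.20, +9.0 mg vitamin C (running total 132.0 mg).
Take 1.971 servings of spinach: spends $2.07, +29.6 mg vitamin C (running total 161.6 mg).
Filling greedily by vitamin C-per-dollar is optimal for one linear limit, giving 161.6 mg.

161.6 mg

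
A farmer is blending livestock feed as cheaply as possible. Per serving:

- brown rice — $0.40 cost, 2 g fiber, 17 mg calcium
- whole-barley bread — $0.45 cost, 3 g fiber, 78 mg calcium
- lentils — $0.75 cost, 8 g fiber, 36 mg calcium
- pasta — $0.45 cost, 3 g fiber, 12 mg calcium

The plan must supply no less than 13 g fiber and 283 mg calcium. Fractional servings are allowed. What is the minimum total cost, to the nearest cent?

$1.81

Check every corner: each single food scaled to meet both minima, and each pair solved so both constraints bind.
brown rice only: max(13/2, 283/17) = 16.65 servings → $6.66.
whole-barley bread only: max(13/3, 283/78) = 4.333 servings → $1.95.
lentils only: max(13/8, 283/36) = 7.861 servings → $5.90.
pasta only: max(13/3, 283/12) = 23.58 servings → $10.61.
brown rice + whole-barley bread with both tight: 1.571 servings and 3.286 servings → $2.11.
brown rice + lentils with both targets exact would need a negative amount; discard.
brown rice + pasta: intersection lies outside the first quadrant.
whole-barley bread + lentils with both tight: 3.481 servings and 0.3198 servings → $1.81.
whole-barley bread + pasta with both tight: 3.5 servings and 0.8333 servings → $1.95.
lentils + pasta: intersection lies outside the first quadrant.
So the least-cost plan costs $1.81.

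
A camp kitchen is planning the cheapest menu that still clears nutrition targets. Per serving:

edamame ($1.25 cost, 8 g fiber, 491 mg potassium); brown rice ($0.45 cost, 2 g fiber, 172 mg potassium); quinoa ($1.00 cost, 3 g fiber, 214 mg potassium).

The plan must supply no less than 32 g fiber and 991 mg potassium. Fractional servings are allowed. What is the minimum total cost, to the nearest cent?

$5.00

An LP optimum is at a vertex; with two nutrient constraints at most two foods are used. Check each candidate.
edamame only: max(32/8, 991/491) = 4 servings → $5.00.
brown rice only: max(32/2, 991/172) = 16 servings → $7.20.
quinoa only: max(32/3, 991/214) = 10.67 servings → $10.67.
edamame + brown rice: intersection lies outside the first quadrant.
edamame + quinoa: intersection lies outside the first quadrant.
brown rice + quinoa with both targets exact would need a negative amount; discard.
So the least-cost plan costs $5.00.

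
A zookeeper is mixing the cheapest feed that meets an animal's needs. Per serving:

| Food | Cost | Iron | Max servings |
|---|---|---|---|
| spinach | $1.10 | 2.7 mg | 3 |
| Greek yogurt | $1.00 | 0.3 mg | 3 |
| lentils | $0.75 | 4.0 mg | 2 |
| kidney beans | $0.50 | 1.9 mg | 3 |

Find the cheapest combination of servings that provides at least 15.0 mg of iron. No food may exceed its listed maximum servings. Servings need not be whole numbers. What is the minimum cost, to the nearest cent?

$3.53

Cost per mg of iron: lentils $0.1875, kidney beans $0.2632, spinach $0.4074, Greek yogurt $3.3333.
Take 2 servings of lentils: +8.0 mg iron for $1.50 (total $1.50, still need 7.0 mg).
Take 3 servings of kidney beans: +5.7 mg iron for $1.50 (total $3.00, still need 1.3 mg).
Take 0.4815 servings of spinach: +1.3 mg iron for $0.53 (total $3.53, still need 0.0 mg).
Greedy by cheapest-per-mg is optimal for a single linear constraint, so the minimum cost is $3.53.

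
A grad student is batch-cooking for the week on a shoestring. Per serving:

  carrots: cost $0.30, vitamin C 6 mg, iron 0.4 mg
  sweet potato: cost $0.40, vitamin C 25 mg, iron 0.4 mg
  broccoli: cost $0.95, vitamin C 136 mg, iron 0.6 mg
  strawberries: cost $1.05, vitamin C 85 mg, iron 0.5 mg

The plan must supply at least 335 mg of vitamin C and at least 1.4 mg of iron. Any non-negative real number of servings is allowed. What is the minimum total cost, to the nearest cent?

$2.34

With two linear requirements the optimum uses one or two foods; enumerate the corners.
carrots only: max(335/6, 1.4/0.4) = 55.83 servings → $16.75.
sweet potato only: max(335/25, 1.4/0.4) = 13.4 servings → $5.36.
broccoli only: max(335/136, 1.4/0.6) = 2.463 servings → $2.34.
strawberries only: max(335/85, 1.4/0.5) = 3.941 servings → $4.14.
carrots + sweet potato: the both-tight solution has a negative serving — not a feasible corner.
carrots + broccoli: the both-tight solution has a negative serving — not a feasible corner.
carrots + strawberries: the both-tight solution has a negative serving — not a feasible corner.
sweet potato + broccoli: the both-tight solution has a negative serving — not a feasible corner.
sweet potato + strawberries with both targets exact would need a negative amount; discard.
broccoli + strawberries: intersection lies outside the first quadrant.
The minimum over all feasible corners is $2.34.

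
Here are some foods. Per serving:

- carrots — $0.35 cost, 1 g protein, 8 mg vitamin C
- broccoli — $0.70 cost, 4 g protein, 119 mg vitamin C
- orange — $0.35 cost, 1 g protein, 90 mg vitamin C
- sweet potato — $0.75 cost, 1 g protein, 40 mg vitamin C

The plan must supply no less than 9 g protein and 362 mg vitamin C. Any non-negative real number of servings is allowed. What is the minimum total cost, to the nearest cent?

This is a tiny linear program; its minimum lies at a vertex of the feasible set. List the vertices and price them.
carrots only: max(9/1, 362/8) = 45.25 servings → $15.84.
broccoli only: max(9/4, 362/119) = 3.042 servings → $2.13.
orange only: max(9/1, 362/90) = 9 servings → $3.15.
sweet potato only: max(9/1, 362/40) = 9.05 servings → $6.79.
carrots + broccoli: the both-tight solution has a negative serving — not a feasible corner.
carrots + orange with both tight: 5.463 servings and 3.537 servings → $3.15.
carrots + sweet potato: intersection lies outside the first quadrant.
broccoli + orange with both tight: 1.859 servings and 1.564 servings → $1.85.
broccoli + sweet potato: the both-tight solution has a negative serving — not a feasible corner.
orange + sweet potato with both tight: 0.04 servings and 8.96 servings → $6.73.
Cheapest feasible corner: $1.85.

$1.85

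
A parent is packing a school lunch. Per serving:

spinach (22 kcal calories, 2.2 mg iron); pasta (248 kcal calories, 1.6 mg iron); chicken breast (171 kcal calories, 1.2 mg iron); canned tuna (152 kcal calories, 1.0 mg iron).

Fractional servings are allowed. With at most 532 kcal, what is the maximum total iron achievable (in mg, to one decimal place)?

53.2 mg

Iron per kcal: spinach 0.1, chicken breast 0.007018, canned tuna 0.006579, pasta 0.006452.
With no serving limits, spend the whole calories allowance on spinach: 532 kcal / 22 kcal × 2.2 mg = 53.2 mg.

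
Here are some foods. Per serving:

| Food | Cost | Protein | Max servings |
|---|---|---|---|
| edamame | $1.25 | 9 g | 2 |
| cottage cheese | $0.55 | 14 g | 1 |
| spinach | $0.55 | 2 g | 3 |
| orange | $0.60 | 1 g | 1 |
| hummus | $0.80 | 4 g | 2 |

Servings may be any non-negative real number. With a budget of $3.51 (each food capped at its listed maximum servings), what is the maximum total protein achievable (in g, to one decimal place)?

Protein per dollar: cottage cheese 25.45, edamame 7.2, hummus 5, spinach 3.636, orange 1.667.
Take 1 serving of cottage cheese: spends $0.55, +14.0 g protein (running total 14.0 g).
Take 2 servings of edamame: spends $2.50, +18.0 g protein (running total 32.0 g).
Take 0.575 servings of hummus: spends $0.46, +2.3 g protein (running total 34.3 g).
Filling greedily by protein-per-dollar is optimal for one linear limit, giving 34.3 g.

34.3 g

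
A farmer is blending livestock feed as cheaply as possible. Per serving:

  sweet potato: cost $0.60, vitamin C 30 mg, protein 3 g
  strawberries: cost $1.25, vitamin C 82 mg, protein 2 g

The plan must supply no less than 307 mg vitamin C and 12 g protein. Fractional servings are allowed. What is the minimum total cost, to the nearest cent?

This is a tiny linear program; its minimum lies at a vertex of the feasible set. List the vertices and price them.
sweet potato only: max(307/30, 12/3) = 10.23 servings → $6.14.
strawberries only: max(307/82, 12/2) = 6 servings → $7.50.
sweet potato + strawberries with both tight: 1.989 servings and 3.016 servings → $4.96.
The minimum over all feasible corners is $4.96.

$4.96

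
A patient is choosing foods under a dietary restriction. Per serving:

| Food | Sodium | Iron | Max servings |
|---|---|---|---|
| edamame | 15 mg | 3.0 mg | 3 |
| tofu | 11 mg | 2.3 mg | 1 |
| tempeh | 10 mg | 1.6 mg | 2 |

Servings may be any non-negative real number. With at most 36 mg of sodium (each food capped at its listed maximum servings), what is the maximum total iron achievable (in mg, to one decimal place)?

Iron per mg sodium: tofu 0.2091, edamame 0.2, tempeh 0.16.
Take 1 serving of tofu: uses 11 mg sodium, +2.3 mg iron (running total 2.3 mg).
Take 1.667 servings of edamame: uses 25 mg sodium, +5.0 mg iron (running total 7.3 mg).
Filling greedily by iron-per-mg sodium is optimal for one linear limit, giving 7.3 mg.

7.3 mg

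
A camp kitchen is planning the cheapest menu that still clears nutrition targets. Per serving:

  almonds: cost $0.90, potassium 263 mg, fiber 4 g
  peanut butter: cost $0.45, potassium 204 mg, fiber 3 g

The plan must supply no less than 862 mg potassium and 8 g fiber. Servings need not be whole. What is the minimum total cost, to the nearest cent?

The cheapest plan sits at a corner of the feasible region — with two constraints it uses at most two foods.
almonds only: max(862/263, 8/4) = 3.278 servings → $2.95.
peanut butter only: max(862/204, 8/3) = 4.225 servings → $1.90.
almonds + peanut butter: the both-tight solution has a negative serving — not a feasible corner.
Cheapest feasible corner: $1.90.

$1.90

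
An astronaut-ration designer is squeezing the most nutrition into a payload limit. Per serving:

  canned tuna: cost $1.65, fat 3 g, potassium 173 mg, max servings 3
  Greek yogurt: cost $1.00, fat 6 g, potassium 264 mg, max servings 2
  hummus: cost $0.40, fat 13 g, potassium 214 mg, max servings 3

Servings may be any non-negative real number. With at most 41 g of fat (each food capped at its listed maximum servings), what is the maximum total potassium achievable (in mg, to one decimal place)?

Potassium per g fat: canned tuna 57.67, Greek yogurt 44, hummus 16.46.
Take 3 servings of canned tuna: uses 9 g fat, +519.0 mg potassium (running total 519.0 mg).
Take 2 servings of Greek yogurt: uses 12 g fat, +528.0 mg potassium (running total 1047.0 mg).
Take 1.538 servings of hummus: uses 20 g fat, +329.2 mg potassium (running total 1376.2 mg).
Filling greedily by potassium-per-g fat is optimal for one linear limit, giving 1376.2 mg.

1376.2 mg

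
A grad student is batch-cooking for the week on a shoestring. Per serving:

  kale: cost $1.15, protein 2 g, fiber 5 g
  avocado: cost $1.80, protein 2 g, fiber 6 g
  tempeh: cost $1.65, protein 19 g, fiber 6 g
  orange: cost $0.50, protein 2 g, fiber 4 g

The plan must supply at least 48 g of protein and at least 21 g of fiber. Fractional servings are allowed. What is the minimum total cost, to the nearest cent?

$4.73

This is a tiny linear program; its minimum lies at a vertex of the feasible set. List the vertices and price them.
kale only: max(48/2, 21/5) = 24 servings → $27.60.
avocado only: max(48/2, 21/6) = 24 servings → $43.20.
tempeh only: max(48/19, 21/6) = 3.5 servings → $5.78.
orange only: max(48/2, 21/4) = 24 servings → $12.00.
kale + avocado with both targets exact would need a negative amount; discard.
kale + tempeh with both tight: 1.337 servings and 2.386 servings → $5.47.
kale + orange: the both-tight solution has a negative serving — not a feasible corner.
avocado + tempeh with both tight: 1.088 servings and 2.412 servings → $5.94.
avocado + orange: the both-tight solution has a negative serving — not a feasible corner.
tempeh + orange with both tight: 2.344 servings and 1.734 servings → $4.73.
The minimum over all feasible corners is $4.73.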